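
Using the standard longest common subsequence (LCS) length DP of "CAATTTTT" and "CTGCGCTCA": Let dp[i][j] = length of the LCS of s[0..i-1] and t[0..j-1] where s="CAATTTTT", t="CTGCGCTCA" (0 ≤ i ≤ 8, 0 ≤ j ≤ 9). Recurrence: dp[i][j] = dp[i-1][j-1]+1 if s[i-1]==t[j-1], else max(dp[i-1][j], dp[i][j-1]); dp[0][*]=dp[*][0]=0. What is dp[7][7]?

   ''  C  T  G  C  G  C  T  C  A
''  0  0  0  0  0  0  0  0  0  0
 C  0  1  1  1  1  1  1  1  1  1
 A  0  1  1  1  1  1  1  1  1  2
 A  0  1  1  1  1  1  1  1  1  2
 T  0  1  2  2  2  2  2  2  2  2
 T  0  1  2  2  2  2  2  3  3  3
 T  0  1  2  2  2  2  2  3  3  3
 T  0  1  2  2  2  2  2  3  3  3
 T  0  1  2  2  2  2  2  3  3  3

3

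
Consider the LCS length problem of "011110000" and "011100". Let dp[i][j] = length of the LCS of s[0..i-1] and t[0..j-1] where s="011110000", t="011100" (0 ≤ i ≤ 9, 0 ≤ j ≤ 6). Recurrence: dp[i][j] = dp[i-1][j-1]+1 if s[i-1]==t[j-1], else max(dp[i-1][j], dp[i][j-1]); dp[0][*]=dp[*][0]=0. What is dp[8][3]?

3

   ''  0  1  1  1  0  0
''  0  0  0  0  0  0  0
 0  0  1  1  1  1  1  1
 1  0  1  2  2  2  2  2
 1  0  1  2  3  3  3  3
 1  0  1  2  3  4  4  4
 1  0  1  2  3  4  4  4
 0  0  1  2  3  4  5  5
 0  0  1  2  3  4  5  6
 0  0  1  2  3  4  5  6
 0  0  1  2  3  4  5  6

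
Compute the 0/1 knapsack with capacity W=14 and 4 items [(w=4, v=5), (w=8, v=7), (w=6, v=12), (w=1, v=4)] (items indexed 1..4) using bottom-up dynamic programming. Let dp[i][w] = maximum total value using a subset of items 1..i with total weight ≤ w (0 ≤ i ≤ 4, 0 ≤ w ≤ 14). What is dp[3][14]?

19

i\w   0   1   2   3   4   5   6   7   8   9  10  11  12  13  14
  0   0   0   0   0   0   0   0   0   0   0   0   0   0   0   0
  1   0   0   0   0   5   5   5   5   5   5   5   5   5   5   5
  2   0   0   0   0   5   5   5   5   7   7   7   7  12  12  12
  3   0   0   0   0   5   5  12  12  12  12  17  17  17  17  19
  4   0   4   4   4   5   9  12  16  16  16  17  21  21  21  21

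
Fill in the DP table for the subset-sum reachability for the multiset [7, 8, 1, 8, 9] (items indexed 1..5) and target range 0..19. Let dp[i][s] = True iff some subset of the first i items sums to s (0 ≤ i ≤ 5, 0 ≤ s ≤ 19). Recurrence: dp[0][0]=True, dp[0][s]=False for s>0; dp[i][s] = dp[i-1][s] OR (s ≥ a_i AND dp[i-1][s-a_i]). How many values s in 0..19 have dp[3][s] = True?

7

i\s   0   1   2   3   4   5   6   7   8   9  10  11  12  13  14  15  16  17  18  19
  0   T   F   F   F   F   F   F   F   F   F   F   F   F   F   F   F   F   F   F   F
  1   T   F   F   F   F   F   F   T   F   F   F   F   F   F   F   F   F   F   F   F
  2   T   F   F   F   F   F   F   T   T   F   F   F   F   F   F   T   F   F   F   F
  3   T   T   F   F   F   F   F   T   T   T   F   F   F   F   F   T   T   F   F   F
  4   T   T   F   F   F   F   F   T   T   T   F   F   F   F   F   T   T   T   F   F
  5   T   T   F   F   F   F   F   T   T   T   T   F   F   F   F   T   T   T   T   F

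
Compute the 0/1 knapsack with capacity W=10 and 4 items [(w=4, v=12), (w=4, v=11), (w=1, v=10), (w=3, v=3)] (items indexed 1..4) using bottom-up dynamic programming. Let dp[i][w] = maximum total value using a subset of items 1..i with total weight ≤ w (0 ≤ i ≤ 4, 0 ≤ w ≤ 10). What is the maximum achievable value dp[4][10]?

i\w   0   1   2   3   4   5   6   7   8   9  10
  0   0   0   0   0   0   0   0   0   0   0   0
  1   0   0   0   0  12  12  12  12  12  12  12
  2   0   0   0   0  12  12  12  12  23  23  23
  3   0  10  10  10  12  22  22  22  23  33  33
  4   0  10  10  10  13  22  22  22  25  33  33

33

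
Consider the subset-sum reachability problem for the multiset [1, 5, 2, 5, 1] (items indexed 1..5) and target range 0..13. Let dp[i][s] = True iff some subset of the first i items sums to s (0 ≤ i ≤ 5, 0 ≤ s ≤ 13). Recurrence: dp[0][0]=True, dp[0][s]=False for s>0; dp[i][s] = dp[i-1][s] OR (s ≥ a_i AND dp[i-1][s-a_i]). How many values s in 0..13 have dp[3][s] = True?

8

i\s   0   1   2   3   4   5   6   7   8   9  10  11  12  13
  0   T   F   F   F   F   F   F   F   F   F   F   F   F   F
  1   T   T   F   F   F   F   F   F   F   F   F   F   F   F
  2   T   T   F   F   F   T   T   F   F   F   F   F   F   F
  3   T   T   T   T   F   T   T   T   T   F   F   F   F   F
  4   T   T   T   T   F   T   T   T   T   F   T   T   T   T
  5   T   T   T   T   T   T   T   T   T   T   T   T   T   T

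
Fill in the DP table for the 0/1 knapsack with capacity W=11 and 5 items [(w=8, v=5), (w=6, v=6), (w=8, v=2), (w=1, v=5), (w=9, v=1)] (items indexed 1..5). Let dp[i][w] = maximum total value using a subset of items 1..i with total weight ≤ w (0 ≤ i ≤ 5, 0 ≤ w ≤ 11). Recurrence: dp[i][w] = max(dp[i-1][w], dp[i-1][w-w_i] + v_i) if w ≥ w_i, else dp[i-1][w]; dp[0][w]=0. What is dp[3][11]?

i\w   0   1   2   3   4   5   6   7   8   9  10  11
  0   0   0   0   0   0   0   0   0   0   0   0   0
  1   0   0   0   0   0   0   0   0   5   5   5   5
  2   0   0   0   0   0   0   6   6   6   6   6   6
  3   0   0   0   0   0   0   6   6   6   6   6   6
  4   0   5   5   5   5   5   6  11  11  11  11  11
  5   0   5   5   5   5   5   6  11  11  11  11  11

6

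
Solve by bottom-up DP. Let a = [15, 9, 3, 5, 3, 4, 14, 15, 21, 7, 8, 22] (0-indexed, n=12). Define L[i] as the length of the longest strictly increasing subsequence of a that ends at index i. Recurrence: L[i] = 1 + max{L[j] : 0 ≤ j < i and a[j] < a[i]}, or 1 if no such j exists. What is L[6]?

   i    0    1    2    3    4    5    6    7    8    9   10   11
a[i]   15    9    3    5    3    4   14   15   21    7    8   22
L[i]    1    1    1    2    1    2    3    4    5    3    4    6

3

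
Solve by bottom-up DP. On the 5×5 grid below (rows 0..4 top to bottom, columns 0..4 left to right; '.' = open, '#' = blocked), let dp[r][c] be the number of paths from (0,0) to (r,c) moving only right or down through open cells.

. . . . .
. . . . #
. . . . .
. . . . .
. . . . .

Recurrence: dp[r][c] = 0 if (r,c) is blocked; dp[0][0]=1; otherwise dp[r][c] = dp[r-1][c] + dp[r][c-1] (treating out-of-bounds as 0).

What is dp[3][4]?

30

r\c   0   1   2   3   4
  0   1   1   1   1   1
  1   1   2   3   4   0
  2   1   3   6  10  10
  3   1   4  10  20  30
  4   1   5  15  35  65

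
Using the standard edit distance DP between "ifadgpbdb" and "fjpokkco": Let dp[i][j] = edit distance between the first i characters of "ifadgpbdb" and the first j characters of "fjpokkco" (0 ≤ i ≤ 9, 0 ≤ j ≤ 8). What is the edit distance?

8

   ''  f  j  p  o  k  k  c  o
''  0  1  2  3  4  5  6  7  8
 i  1  1  2  3  4  5  6  7  8
 f  2  1  2  3  4  5  6  7  8
 a  3  2  2  3  4  5  6  7  8
 d  4  3  3  3  4  5  6  7  8
 g  5  4  4  4  4  5  6  7  8
 p  6  5  5  4  5  5  6  7  8
 b  7  6  6  5  5  6  6  7  8
 d  8  7  7  6  6  6  7  7  8
 b  9  8  8  7  7  7  7  8  8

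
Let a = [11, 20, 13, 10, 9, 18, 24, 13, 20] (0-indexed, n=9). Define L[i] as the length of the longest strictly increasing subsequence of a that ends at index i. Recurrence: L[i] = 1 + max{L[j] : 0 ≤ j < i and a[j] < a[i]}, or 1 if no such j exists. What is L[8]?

   i    0    1    2    3    4    5    6    7    8
a[i]   11   20   13   10    9   18   24   13   20
L[i]    1    2    2    1    1    3    4    2    4

4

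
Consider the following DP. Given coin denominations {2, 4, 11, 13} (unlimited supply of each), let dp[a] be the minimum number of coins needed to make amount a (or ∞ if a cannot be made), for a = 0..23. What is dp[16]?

4

 a  0  1  2  3  4  5  6  7  8  9 10 11 12 13 14 15 16 17 18 19 20 21 22 23
dp  0  -  1  -  1  -  2  -  2  -  3  1  3  1  4  2  4  2  5  3  5  3  2  4
(- denotes ∞ / unreachable)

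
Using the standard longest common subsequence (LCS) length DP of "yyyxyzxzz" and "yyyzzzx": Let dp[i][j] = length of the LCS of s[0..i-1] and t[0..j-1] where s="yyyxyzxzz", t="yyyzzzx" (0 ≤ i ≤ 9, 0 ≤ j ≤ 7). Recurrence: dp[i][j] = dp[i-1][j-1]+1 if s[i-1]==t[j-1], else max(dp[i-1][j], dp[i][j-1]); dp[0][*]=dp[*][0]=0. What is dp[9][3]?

   ''  y  y  y  z  z  z  x
''  0  0  0  0  0  0  0  0
 y  0  1  1  1  1  1  1  1
 y  0  1  2  2  2  2  2  2
 y  0  1  2  3  3  3  3  3
 x  0  1  2  3  3  3  3  4
 y  0  1  2  3  3  3  3  4
 z  0  1  2  3  4  4  4  4
 x  0  1  2  3  4  4  4  5
 z  0  1  2  3  4  5  5  5
 z  0  1  2  3  4  5  6  6

3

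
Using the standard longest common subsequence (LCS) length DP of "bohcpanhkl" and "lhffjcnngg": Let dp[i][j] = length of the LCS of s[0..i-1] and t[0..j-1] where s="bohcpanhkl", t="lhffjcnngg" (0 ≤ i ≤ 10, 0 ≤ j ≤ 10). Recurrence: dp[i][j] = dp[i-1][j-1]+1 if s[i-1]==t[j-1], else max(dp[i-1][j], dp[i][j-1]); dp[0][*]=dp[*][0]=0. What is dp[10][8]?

3

   ''  l  h  f  f  j  c  n  n  g  g
''  0  0  0  0  0  0  0  0  0  0  0
 b  0  0  0  0  0  0  0  0  0  0  0
 o  0  0  0  0  0  0  0  0  0  0  0
 h  0  0  1  1  1  1  1  1  1  1  1
 c  0  0  1  1  1  1  2  2  2  2  2
 p  0  0  1  1  1  1  2  2  2  2  2
 a  0  0  1  1  1  1  2  2  2  2  2
 n  0  0  1  1  1  1  2  3  3  3  3
 h  0  0  1  1  1  1  2  3  3  3  3
 k  0  0  1  1  1  1  2  3  3  3  3
 l  0  1  1  1  1  1  2  3  3  3  3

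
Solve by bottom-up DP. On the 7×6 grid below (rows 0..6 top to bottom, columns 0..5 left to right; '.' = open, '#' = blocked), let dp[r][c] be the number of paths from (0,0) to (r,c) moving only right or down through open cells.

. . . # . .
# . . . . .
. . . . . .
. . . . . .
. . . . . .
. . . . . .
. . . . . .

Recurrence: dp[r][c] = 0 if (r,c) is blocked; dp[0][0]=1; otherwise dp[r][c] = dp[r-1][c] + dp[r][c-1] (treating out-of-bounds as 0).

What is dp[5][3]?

r\c   0   1   2   3   4   5
  0   1   1   1   0   0   0
  1   0   1   2   2   2   2
  2   0   1   3   5   7   9
  3   0   1   4   9  16  25
  4   0   1   5  14  30  55
  5   0   1   6  20  50 105
  6   0   1   7  27  77 182

20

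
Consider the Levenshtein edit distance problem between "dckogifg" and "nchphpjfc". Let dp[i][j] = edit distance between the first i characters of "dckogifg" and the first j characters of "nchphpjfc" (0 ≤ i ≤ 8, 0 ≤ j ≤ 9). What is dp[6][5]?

5

   ''  n  c  h  p  h  p  j  f  c
''  0  1  2  3  4  5  6  7  8  9
 d  1  1  2  3  4  5  6  7  8  9
 c  2  2  1  2  3  4  5  6  7  8
 k  3  3  2  2  3  4  5  6  7  8
 o  4  4  3  3  3  4  5  6  7  8
 g  5  5  4  4  4  4  5  6  7  8
 i  6  6  5  5  5  5  5  6  7  8
 f  7  7  6  6  6  6  6  6  6  7
 g  8  8  7  7  7  7  7  7  7  7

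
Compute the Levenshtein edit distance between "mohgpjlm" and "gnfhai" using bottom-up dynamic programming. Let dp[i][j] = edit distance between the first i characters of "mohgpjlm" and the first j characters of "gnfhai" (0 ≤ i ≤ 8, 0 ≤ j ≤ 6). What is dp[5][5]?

5

   ''  g  n  f  h  a  i
''  0  1  2  3  4  5  6
 m  1  1  2  3  4  5  6
 o  2  2  2  3  4  5  6
 h  3  3  3  3  3  4  5
 g  4  3  4  4  4  4  5
 p  5  4  4  5  5  5  5
 j  6  5  5  5  6  6  6
 l  7  6  6  6  6  7  7
 m  8  7  7  7  7  7  8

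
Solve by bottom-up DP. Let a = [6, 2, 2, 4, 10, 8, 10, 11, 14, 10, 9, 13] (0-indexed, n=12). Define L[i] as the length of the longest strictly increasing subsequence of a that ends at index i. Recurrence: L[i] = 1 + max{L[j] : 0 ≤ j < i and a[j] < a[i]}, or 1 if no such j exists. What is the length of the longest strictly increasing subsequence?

   i    0    1    2    3    4    5    6    7    8    9   10   11
a[i]    6    2    2    4   10    8   10   11   14   10    9   13
L[i]    1    1    1    2    3    3    4    5    6    4    4    6

6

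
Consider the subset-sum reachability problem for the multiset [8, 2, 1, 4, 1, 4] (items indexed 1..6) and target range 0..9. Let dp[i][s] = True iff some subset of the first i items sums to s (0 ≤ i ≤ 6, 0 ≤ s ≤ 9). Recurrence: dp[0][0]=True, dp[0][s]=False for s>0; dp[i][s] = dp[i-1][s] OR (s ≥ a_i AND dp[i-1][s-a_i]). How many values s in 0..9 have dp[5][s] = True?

10

i\s   0   1   2   3   4   5   6   7   8   9
  0   T   F   F   F   F   F   F   F   F   F
  1   T   F   F   F   F   F   F   F   T   F
  2   T   F   T   F   F   F   F   F   T   F
  3   T   T   T   T   F   F   F   F   T   T
  4   T   T   T   T   T   T   T   T   T   T
  5   T   T   T   T   T   T   T   T   T   T
  6   T   T   T   T   T   T   T   T   T   T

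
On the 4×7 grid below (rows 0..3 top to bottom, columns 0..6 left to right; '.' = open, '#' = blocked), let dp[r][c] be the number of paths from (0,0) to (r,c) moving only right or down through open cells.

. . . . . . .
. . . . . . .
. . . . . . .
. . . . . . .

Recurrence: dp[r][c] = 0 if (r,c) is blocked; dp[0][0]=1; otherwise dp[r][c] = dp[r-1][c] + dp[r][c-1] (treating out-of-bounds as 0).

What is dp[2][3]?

r\c   0   1   2   3   4   5   6
  0   1   1   1   1   1   1   1
  1   1   2   3   4   5   6   7
  2   1   3   6  10  15  21  28
  3   1   4  10  20  35  56  84

10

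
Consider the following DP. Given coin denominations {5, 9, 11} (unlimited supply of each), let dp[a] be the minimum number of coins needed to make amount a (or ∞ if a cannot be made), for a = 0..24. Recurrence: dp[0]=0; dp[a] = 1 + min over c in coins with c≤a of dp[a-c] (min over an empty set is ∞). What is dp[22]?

 a  0  1  2  3  4  5  6  7  8  9 10 11 12 13 14 15 16 17 18 19 20 21 22 23 24
dp  0  -  -  -  -  1  -  -  -  1  2  1  -  -  2  3  2  -  2  3  2  3  2  3  4
(- denotes ∞ / unreachable)

2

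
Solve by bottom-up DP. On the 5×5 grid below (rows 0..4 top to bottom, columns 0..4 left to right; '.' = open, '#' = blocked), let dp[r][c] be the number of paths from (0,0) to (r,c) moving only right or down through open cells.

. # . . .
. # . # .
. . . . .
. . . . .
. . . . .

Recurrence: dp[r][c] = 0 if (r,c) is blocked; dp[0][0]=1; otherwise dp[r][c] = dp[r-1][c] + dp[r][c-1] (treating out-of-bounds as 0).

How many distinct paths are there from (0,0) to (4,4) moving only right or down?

15

r\c   0   1   2   3   4
  0   1   0   0   0   0
  1   1   0   0   0   0
  2   1   1   1   1   1
  3   1   2   3   4   5
  4   1   3   6  10  15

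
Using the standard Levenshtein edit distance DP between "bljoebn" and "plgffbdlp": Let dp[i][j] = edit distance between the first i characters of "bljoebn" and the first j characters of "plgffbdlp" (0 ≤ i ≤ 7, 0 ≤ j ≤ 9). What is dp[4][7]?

6

   ''  p  l  g  f  f  b  d  l  p
''  0  1  2  3  4  5  6  7  8  9
 b  1  1  2  3  4  5  5  6  7  8
 l  2  2  1  2  3  4  5  6  6  7
 j  3  3  2  2  3  4  5  6  7  7
 o  4  4  3  3  3  4  5  6  7  8
 e  5  5  4  4  4  4  5  6  7  8
 b  6  6  5  5  5  5  4  5  6  7
 n  7  7  6  6  6  6  5  5  6  7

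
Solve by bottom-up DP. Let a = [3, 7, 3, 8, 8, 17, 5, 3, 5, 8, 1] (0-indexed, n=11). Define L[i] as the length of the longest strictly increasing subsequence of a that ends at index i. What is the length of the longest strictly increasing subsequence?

4

   i    0    1    2    3    4    5    6    7    8    9   10
a[i]    3    7    3    8    8   17    5    3    5    8    1
L[i]    1    2    1    3    3    4    2    1    2    3    1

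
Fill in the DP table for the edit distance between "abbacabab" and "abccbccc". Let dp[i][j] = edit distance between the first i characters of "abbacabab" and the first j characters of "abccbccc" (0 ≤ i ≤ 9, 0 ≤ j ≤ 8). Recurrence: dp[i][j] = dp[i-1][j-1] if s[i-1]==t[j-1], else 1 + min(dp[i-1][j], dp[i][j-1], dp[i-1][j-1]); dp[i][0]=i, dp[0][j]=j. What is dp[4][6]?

3

   ''  a  b  c  c  b  c  c  c
''  0  1  2  3  4  5  6  7  8
 a  1  0  1  2  3  4  5  6  7
 b  2  1  0  1  2  3  4  5  6
 b  3  2  1  1  2  2  3  4  5
 a  4  3  2  2  2  3  3  4  5
 c  5  4  3  2  2  3  3  3  4
 a  6  5  4  3  3  3  4  4  4
 b  7  6  5  4  4  3  4  5  5
 a  8  7  6  5  5  4  4  5  6
 b  9  8  7  6  6  5  5  5  6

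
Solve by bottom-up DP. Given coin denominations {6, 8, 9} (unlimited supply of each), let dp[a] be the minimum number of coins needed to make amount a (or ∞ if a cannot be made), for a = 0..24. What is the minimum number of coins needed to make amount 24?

 a  0  1  2  3  4  5  6  7  8  9 10 11 12 13 14 15 16 17 18 19 20 21 22 23 24
dp  0  -  -  -  -  -  1  -  1  1  -  -  2  -  2  2  2  2  2  -  3  3  3  3  3
(- denotes ∞ / unreachable)

3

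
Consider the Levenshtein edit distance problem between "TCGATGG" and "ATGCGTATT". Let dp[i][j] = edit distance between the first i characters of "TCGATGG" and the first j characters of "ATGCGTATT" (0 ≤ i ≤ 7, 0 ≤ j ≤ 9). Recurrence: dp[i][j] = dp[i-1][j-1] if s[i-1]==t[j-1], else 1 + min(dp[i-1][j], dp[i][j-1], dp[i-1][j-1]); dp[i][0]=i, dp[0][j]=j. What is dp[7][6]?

5

   ''  A  T  G  C  G  T  A  T  T
''  0  1  2  3  4  5  6  7  8  9
 T  1  1  1  2  3  4  5  6  7  8
 C  2  2  2  2  2  3  4  5  6  7
 G  3  3  3  2  3  2  3  4  5  6
 A  4  3  4  3  3  3  3  3  4  5
 T  5  4  3  4  4  4  3  4  3  4
 G  6  5  4  3  4  4  4  4  4  4
 G  7  6  5  4  4  4  5  5  5  5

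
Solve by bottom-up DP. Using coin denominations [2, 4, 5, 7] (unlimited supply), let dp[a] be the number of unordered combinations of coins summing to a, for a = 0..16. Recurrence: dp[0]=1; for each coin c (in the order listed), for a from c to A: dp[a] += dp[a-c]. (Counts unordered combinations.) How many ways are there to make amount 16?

after  coin     0     1     2     3     4     5     6     7     8     9    10    11    12    13    14    15    16
          2     1     0     1     0     1     0     1     0     1     0     1     0     1     0     1     0     1
          4     1     0     1     0     2     0     2     0     3     0     3     0     4     0     4     0     5
          5     1     0     1     0     2     1     2     1     3     2     4     2     5     3     6     4     7
          7     1     0     1     0     2     1     2     2     3     3     4     4     6     5     8     7    10

10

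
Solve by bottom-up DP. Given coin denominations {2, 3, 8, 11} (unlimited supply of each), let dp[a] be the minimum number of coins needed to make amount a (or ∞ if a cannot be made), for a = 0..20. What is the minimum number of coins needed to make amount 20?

 a  0  1  2  3  4  5  6  7  8  9 10 11 12 13 14 15 16 17 18 19 20
dp  0  -  1  1  2  2  2  3  1  3  2  1  3  2  2  3  2  3  3  2  4
(- denotes ∞ / unreachable)

4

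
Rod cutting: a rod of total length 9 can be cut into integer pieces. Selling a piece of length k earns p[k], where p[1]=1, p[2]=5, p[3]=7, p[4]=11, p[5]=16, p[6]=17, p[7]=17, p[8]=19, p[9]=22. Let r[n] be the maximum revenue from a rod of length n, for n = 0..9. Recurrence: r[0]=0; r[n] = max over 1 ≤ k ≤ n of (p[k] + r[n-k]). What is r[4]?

   n    0    1    2    3    4    5    6    7    8    9
r[n]    0    1    5    7   11   16   17   21   23   27

11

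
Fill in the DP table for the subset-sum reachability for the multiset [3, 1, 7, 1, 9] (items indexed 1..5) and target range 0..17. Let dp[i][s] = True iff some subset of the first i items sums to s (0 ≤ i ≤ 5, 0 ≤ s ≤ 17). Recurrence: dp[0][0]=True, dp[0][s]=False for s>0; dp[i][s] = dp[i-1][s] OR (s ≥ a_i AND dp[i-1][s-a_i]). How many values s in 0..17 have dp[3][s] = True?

i\s   0   1   2   3   4   5   6   7   8   9  10  11  12  13  14  15  16  17
  0   T   F   F   F   F   F   F   F   F   F   F   F   F   F   F   F   F   F
  1   T   F   F   T   F   F   F   F   F   F   F   F   F   F   F   F   F   F
  2   T   T   F   T   T   F   F   F   F   F   F   F   F   F   F   F   F   F
  3   T   T   F   T   T   F   F   T   T   F   T   T   F   F   F   F   F   F
  4   T   T   T   T   T   T   F   T   T   T   T   T   T   F   F   F   F   F
  5   T   T   T   T   T   T   F   T   T   T   T   T   T   T   T   F   T   T

8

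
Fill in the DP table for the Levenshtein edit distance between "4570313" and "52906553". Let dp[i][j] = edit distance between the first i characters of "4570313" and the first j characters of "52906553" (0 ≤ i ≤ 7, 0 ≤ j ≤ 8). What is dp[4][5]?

   ''  5  2  9  0  6  5  5  3
''  0  1  2  3  4  5  6  7  8
 4  1  1  2  3  4  5  6  7  8
 5  2  1  2  3  4  5  5  6  7
 7  3  2  2  3  4  5  6  6  7
 0  4  3  3  3  3  4  5  6  7
 3  5  4  4  4  4  4  5  6  6
 1  6  5  5  5  5  5  5  6  7
 3  7  6  6  6  6  6  6  6  6

4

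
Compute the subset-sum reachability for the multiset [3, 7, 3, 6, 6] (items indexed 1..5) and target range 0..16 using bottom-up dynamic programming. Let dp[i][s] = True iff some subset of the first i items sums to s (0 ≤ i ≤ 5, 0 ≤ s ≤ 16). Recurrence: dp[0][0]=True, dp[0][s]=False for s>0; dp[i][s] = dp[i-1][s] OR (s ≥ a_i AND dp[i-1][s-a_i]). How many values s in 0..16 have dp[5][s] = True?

i\s   0   1   2   3   4   5   6   7   8   9  10  11  12  13  14  15  16
  0   T   F   F   F   F   F   F   F   F   F   F   F   F   F   F   F   F
  1   T   F   F   T   F   F   F   F   F   F   F   F   F   F   F   F   F
  2   T   F   F   T   F   F   F   T   F   F   T   F   F   F   F   F   F
  3   T   F   F   T   F   F   T   T   F   F   T   F   F   T   F   F   F
  4   T   F   F   T   F   F   T   T   F   T   T   F   T   T   F   F   T
  5   T   F   F   T   F   F   T   T   F   T   T   F   T   T   F   T   T

10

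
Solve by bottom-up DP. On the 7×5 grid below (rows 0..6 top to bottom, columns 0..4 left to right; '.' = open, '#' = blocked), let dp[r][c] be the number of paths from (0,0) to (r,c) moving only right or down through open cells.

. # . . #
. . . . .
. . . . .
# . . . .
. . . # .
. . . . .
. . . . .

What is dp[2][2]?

r\c   0   1   2   3   4
  0   1   0   0   0   0
  1   1   1   1   1   1
  2   1   2   3   4   5
  3   0   2   5   9  14
  4   0   2   7   0  14
  5   0   2   9   9  23
  6   0   2  11  20  43

3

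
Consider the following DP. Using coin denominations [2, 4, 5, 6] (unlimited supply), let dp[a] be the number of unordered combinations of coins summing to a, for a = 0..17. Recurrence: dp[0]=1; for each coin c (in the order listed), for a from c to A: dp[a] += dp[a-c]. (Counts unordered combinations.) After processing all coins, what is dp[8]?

after  coin     0     1     2     3     4     5     6     7     8     9    10    11    12    13    14    15    16    17
          2     1     0     1     0     1     0     1     0     1     0     1     0     1     0     1     0     1     0
          4     1     0     1     0     2     0     2     0     3     0     3     0     4     0     4     0     5     0
          5     1     0     1     0     2     1     2     1     3     2     4     2     5     3     6     4     7     5
          6     1     0     1     0     2     1     3     1     4     2     6     3     8     4    10     6    13     8

4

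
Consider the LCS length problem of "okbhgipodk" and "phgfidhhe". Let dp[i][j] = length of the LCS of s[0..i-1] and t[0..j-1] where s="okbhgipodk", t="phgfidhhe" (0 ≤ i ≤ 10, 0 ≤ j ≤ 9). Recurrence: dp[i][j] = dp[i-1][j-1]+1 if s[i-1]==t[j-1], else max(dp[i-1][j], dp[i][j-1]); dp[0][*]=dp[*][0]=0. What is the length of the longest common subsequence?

4

   ''  p  h  g  f  i  d  h  h  e
''  0  0  0  0  0  0  0  0  0  0
 o  0  0  0  0  0  0  0  0  0  0
 k  0  0  0  0  0  0  0  0  0  0
 b  0  0  0  0  0  0  0  0  0  0
 h  0  0  1  1  1  1  1  1  1  1
 g  0  0  1  2  2  2  2  2  2  2
 i  0  0  1  2  2  3  3  3  3  3
 p  0  1  1  2  2  3  3  3  3  3
 o  0  1  1  2  2  3  3  3  3  3
 d  0  1  1  2  2  3  4  4  4  4
 k  0  1  1  2  2  3  4  4  4  4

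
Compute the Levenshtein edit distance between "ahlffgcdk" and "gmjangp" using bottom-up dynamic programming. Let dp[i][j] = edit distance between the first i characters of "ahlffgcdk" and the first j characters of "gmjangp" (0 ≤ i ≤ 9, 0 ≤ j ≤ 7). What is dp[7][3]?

   ''  g  m  j  a  n  g  p
''  0  1  2  3  4  5  6  7
 a  1  1  2  3  3  4  5  6
 h  2  2  2  3  4  4  5  6
 l  3  3  3  3  4  5  5  6
 f  4  4  4  4  4  5  6  6
 f  5  5  5  5  5  5  6  7
 g  6  5  6  6  6  6  5  6
 c  7  6  6  7  7  7  6  6
 d  8  7  7  7  8  8  7  7
 k  9  8  8  8  8  9  8  8

7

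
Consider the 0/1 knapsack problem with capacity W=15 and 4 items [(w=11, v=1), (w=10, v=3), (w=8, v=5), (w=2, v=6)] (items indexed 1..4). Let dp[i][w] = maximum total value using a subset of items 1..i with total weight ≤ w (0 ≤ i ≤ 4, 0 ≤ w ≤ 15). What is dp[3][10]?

5

i\w   0   1   2   3   4   5   6   7   8   9  10  11  12  13  14  15
  0   0   0   0   0   0   0   0   0   0   0   0   0   0   0   0   0
  1   0   0   0   0   0   0   0   0   0   0   0   1   1   1   1   1
  2   0   0   0   0   0   0   0   0   0   0   3   3   3   3   3   3
  3   0   0   0   0   0   0   0   0   5   5   5   5   5   5   5   5
  4   0   0   6   6   6   6   6   6   6   6  11  11  11  11  11  11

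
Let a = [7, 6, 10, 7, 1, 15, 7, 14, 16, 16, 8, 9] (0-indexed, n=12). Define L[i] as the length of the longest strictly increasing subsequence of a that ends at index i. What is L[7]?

3

   i    0    1    2    3    4    5    6    7    8    9   10   11
a[i]    7    6   10    7    1   15    7   14   16   16    8    9
L[i]    1    1    2    2    1    3    2    3    4    4    3    4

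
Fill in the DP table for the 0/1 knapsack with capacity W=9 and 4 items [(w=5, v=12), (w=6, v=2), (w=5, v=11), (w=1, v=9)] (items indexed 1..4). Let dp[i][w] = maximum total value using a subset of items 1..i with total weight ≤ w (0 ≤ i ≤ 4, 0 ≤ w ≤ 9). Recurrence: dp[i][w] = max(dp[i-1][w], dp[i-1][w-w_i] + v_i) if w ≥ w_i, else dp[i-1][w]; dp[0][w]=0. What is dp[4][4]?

9

i\w   0   1   2   3   4   5   6   7   8   9
  0   0   0   0   0   0   0   0   0   0   0
  1   0   0   0   0   0  12  12  12  12  12
  2   0   0   0   0   0  12  12  12  12  12
  3   0   0   0   0   0  12  12  12  12  12
  4   0   9   9   9   9  12  21  21  21  21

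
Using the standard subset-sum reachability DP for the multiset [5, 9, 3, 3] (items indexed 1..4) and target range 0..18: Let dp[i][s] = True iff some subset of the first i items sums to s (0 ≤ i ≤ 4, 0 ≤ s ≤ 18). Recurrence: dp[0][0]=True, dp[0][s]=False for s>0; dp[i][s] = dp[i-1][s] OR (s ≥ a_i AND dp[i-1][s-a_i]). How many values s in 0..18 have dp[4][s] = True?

11

i\s   0   1   2   3   4   5   6   7   8   9  10  11  12  13  14  15  16  17  18
  0   T   F   F   F   F   F   F   F   F   F   F   F   F   F   F   F   F   F   F
  1   T   F   F   F   F   T   F   F   F   F   F   F   F   F   F   F   F   F   F
  2   T   F   F   F   F   T   F   F   F   T   F   F   F   F   T   F   F   F   F
  3   T   F   F   T   F   T   F   F   T   T   F   F   T   F   T   F   F   T   F
  4   T   F   F   T   F   T   T   F   T   T   F   T   T   F   T   T   F   T   F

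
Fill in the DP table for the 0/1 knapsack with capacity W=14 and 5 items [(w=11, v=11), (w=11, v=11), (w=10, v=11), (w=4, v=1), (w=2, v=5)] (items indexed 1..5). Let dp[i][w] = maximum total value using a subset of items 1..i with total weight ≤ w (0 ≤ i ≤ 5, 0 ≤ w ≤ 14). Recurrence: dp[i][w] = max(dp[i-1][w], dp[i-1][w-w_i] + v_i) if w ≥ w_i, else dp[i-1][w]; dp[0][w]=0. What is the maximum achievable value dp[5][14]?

i\w   0   1   2   3   4   5   6   7   8   9  10  11  12  13  14
  0   0   0   0   0   0   0   0   0   0   0   0   0   0   0   0
  1   0   0   0   0   0   0   0   0   0   0   0  11  11  11  11
  2   0   0   0   0   0   0   0   0   0   0   0  11  11  11  11
  3   0   0   0   0   0   0   0   0   0   0  11  11  11  11  11
  4   0   0   0   0   1   1   1   1   1   1  11  11  11  11  12
  5   0   0   5   5   5   5   6   6   6   6  11  11  16  16  16

16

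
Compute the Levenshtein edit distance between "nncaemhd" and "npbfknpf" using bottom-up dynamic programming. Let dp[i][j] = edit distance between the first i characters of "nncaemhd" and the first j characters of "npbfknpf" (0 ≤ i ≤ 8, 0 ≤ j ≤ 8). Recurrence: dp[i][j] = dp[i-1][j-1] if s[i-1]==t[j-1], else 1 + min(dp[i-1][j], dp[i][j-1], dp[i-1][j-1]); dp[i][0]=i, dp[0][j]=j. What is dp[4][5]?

4

   ''  n  p  b  f  k  n  p  f
''  0  1  2  3  4  5  6  7  8
 n  1  0  1  2  3  4  5  6  7
 n  2  1  1  2  3  4  4  5  6
 c  3  2  2  2  3  4  5  5  6
 a  4  3  3  3  3  4  5  6  6
 e  5  4  4  4  4  4  5  6  7
 m  6  5  5  5  5  5  5  6  7
 h  7  6  6  6  6  6  6  6  7
 d  8  7  7  7  7  7  7  7  7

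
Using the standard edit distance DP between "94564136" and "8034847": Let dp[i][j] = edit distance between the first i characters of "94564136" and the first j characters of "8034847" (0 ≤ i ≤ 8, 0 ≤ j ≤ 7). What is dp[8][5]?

   ''  8  0  3  4  8  4  7
''  0  1  2  3  4  5  6  7
 9  1  1  2  3  4  5  6  7
 4  2  2  2  3  3  4  5  6
 5  3  3  3  3  4  4  5  6
 6  4  4  4  4  4  5  5  6
 4  5  5  5  5  4  5  5  6
 1  6  6  6  6  5  5  6  6
 3  7  7  7  6  6  6  6  7
 6  8  8  8  7  7  7  7  7

7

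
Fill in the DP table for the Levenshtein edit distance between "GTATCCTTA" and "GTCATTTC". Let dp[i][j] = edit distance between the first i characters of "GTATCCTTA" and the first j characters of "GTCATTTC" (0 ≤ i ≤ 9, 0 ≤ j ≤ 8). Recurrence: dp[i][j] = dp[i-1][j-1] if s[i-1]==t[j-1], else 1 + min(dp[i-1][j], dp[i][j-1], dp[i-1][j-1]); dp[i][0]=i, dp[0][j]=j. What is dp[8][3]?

   ''  G  T  C  A  T  T  T  C
''  0  1  2  3  4  5  6  7  8
 G  1  0  1  2  3  4  5  6  7
 T  2  1  0  1  2  3  4  5  6
 A  3  2  1  1  1  2  3  4  5
 T  4  3  2  2  2  1  2  3  4
 C  5  4  3  2  3  2  2  3  3
 C  6  5  4  3  3  3  3  3  3
 T  7  6  5  4  4  3  3  3  4
 T  8  7  6  5  5  4  3  3  4
 A  9  8  7  6  5  5  4  4  4

5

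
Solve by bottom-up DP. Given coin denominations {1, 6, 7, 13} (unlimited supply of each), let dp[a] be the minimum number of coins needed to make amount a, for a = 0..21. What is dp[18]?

3

 a  0  1  2  3  4  5  6  7  8  9 10 11 12 13 14 15 16 17 18 19 20 21
dp  0  1  2  3  4  5  1  1  2  3  4  5  2  1  2  3  4  5  3  2  2  3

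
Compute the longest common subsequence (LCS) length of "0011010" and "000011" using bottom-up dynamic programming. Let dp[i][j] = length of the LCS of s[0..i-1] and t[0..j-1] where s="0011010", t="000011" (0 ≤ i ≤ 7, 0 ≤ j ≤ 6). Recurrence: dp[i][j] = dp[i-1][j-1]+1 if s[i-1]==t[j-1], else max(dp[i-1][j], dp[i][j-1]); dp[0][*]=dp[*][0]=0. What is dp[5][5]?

   ''  0  0  0  0  1  1
''  0  0  0  0  0  0  0
 0  0  1  1  1  1  1  1
 0  0  1  2  2  2  2  2
 1  0  1  2  2  2  3  3
 1  0  1  2  2  2  3  4
 0  0  1  2  3  3  3  4
 1  0  1  2  3  3  4  4
 0  0  1  2  3  4  4  4

3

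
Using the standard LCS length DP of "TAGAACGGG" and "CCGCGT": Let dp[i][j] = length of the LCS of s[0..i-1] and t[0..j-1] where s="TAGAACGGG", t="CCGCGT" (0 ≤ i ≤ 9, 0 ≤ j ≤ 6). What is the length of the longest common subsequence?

   ''  C  C  G  C  G  T
''  0  0  0  0  0  0  0
 T  0  0  0  0  0  0  1
 A  0  0  0  0  0  0  1
 G  0  0  0  1  1  1  1
 A  0  0  0  1  1  1  1
 A  0  0  0  1  1  1  1
 C  0  1  1  1  2  2  2
 G  0  1  1  2  2  3  3
 G  0  1  1  2  2  3  3
 G  0  1  1  2  2  3  3

3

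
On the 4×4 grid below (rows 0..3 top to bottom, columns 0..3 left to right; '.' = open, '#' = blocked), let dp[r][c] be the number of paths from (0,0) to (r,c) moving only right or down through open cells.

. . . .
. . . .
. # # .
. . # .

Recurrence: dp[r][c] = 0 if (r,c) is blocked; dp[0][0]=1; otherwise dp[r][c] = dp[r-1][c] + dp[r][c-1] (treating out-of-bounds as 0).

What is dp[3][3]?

4

r\c   0   1   2   3
  0   1   1   1   1
  1   1   2   3   4
  2   1   0   0   4
  3   1   1   0   4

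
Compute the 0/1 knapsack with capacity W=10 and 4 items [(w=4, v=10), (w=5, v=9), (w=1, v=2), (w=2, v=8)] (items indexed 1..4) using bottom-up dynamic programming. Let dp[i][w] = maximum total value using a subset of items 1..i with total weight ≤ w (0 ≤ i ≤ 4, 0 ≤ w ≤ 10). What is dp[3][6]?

i\w   0   1   2   3   4   5   6   7   8   9  10
  0   0   0   0   0   0   0   0   0   0   0   0
  1   0   0   0   0  10  10  10  10  10  10  10
  2   0   0   0   0  10  10  10  10  10  19  19
  3   0   2   2   2  10  12  12  12  12  19  21
  4   0   2   8  10  10  12  18  20  20  20  21

12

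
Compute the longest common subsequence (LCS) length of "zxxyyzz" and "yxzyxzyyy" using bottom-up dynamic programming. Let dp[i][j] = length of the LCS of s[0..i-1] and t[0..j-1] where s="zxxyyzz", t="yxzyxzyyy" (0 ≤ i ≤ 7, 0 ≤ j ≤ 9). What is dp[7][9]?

   ''  y  x  z  y  x  z  y  y  y
''  0  0  0  0  0  0  0  0  0  0
 z  0  0  0  1  1  1  1  1  1  1
 x  0  0  1  1  1  2  2  2  2  2
 x  0  0  1  1  1  2  2  2  2  2
 y  0  1  1  1  2  2  2  3  3  3
 y  0  1  1  1  2  2  2  3  4  4
 z  0  1  1  2  2  2  3  3  4  4
 z  0  1  1  2  2  2  3  3  4  4

4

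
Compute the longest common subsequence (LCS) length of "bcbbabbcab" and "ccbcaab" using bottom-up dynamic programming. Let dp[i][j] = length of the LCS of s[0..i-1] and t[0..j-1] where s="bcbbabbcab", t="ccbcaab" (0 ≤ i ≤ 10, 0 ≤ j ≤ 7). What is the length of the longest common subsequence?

   ''  c  c  b  c  a  a  b
''  0  0  0  0  0  0  0  0
 b  0  0  0  1  1  1  1  1
 c  0  1  1  1  2  2  2  2
 b  0  1  1  2  2  2  2  3
 b  0  1  1  2  2  2  2  3
 a  0  1  1  2  2  3  3  3
 b  0  1  1  2  2  3  3  4
 b  0  1  1  2  2  3  3  4
 c  0  1  2  2  3  3  3  4
 a  0  1  2  2  3  4  4  4
 b  0  1  2  3  3  4  4  5

5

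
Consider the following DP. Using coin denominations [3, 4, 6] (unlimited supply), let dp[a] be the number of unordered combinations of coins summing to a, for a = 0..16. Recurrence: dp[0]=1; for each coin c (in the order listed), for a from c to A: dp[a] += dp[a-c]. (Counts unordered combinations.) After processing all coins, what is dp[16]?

4

after  coin     0     1     2     3     4     5     6     7     8     9    10    11    12    13    14    15    16
          3     1     0     0     1     0     0     1     0     0     1     0     0     1     0     0     1     0
          4     1     0     0     1     1     0     1     1     1     1     1     1     2     1     1     2     2
          6     1     0     0     1     1     0     2     1     1     2     2     1     4     2     2     4     4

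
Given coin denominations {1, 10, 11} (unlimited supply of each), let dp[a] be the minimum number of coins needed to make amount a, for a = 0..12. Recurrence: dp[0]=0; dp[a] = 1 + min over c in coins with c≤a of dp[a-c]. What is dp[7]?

7

 a  0  1  2  3  4  5  6  7  8  9 10 11 12
dp  0  1  2  3  4  5  6  7  8  9  1  1  2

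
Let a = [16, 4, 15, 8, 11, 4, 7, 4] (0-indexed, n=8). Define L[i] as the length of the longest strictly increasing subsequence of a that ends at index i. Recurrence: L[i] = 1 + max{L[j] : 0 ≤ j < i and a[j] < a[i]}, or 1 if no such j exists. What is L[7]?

   i    0    1    2    3    4    5    6    7
a[i]   16    4   15    8   11    4    7    4
L[i]    1    1    2    2    3    1    2    1

1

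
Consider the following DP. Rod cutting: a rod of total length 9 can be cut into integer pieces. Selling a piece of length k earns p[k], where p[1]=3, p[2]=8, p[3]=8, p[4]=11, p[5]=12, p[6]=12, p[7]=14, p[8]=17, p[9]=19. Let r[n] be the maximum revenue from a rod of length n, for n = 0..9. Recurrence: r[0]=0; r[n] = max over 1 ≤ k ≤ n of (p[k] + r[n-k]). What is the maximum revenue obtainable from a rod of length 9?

   n    0    1    2    3    4    5    6    7    8    9
r[n]    0    3    8   11   16   19   24   27   32   35

35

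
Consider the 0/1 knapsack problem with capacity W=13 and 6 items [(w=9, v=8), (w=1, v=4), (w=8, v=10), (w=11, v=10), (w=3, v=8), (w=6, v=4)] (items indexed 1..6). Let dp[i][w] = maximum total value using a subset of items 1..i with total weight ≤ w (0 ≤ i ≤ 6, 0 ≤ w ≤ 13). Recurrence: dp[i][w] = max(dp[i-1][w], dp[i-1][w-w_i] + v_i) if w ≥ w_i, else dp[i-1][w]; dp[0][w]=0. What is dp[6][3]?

i\w   0   1   2   3   4   5   6   7   8   9  10  11  12  13
  0   0   0   0   0   0   0   0   0   0   0   0   0   0   0
  1   0   0   0   0   0   0   0   0   0   8   8   8   8   8
  2   0   4   4   4   4   4   4   4   4   8  12  12  12  12
  3   0   4   4   4   4   4   4   4  10  14  14  14  14  14
  4   0   4   4   4   4   4   4   4  10  14  14  14  14  14
  5   0   4   4   8  12  12  12  12  12  14  14  18  22  22
  6   0   4   4   8  12  12  12  12  12  14  16  18  22  22

8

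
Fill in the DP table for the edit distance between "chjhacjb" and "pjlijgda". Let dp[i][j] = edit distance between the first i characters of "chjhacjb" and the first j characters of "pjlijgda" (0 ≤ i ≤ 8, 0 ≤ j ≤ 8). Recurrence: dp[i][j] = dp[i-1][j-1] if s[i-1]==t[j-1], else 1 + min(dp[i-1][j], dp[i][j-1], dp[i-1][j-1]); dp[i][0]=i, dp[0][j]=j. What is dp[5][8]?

   ''  p  j  l  i  j  g  d  a
''  0  1  2  3  4  5  6  7  8
 c  1  1  2  3  4  5  6  7  8
 h  2  2  2  3  4  5  6  7  8
 j  3  3  2  3  4  4  5  6  7
 h  4  4  3  3  4  5  5  6  7
 a  5  5  4  4  4  5  6  6  6
 c  6  6  5  5  5  5  6  7  7
 j  7  7  6  6  6  5  6  7  8
 b  8  8  7  7  7  6  6  7  8

6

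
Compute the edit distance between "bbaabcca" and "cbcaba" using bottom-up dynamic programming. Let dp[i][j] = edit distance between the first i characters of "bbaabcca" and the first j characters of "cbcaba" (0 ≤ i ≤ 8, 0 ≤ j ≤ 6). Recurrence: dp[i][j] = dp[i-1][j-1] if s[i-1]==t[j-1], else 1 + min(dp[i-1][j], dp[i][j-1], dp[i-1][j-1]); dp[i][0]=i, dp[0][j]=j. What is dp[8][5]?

   ''  c  b  c  a  b  a
''  0  1  2  3  4  5  6
 b  1  1  1  2  3  4  5
 b  2  2  1  2  3  3  4
 a  3  3  2  2  2  3  3
 a  4  4  3  3  2  3  3
 b  5  5  4  4  3  2  3
 c  6  5  5  4  4  3  3
 c  7  6  6  5  5  4  4
 a  8  7  7  6  5  5  4

5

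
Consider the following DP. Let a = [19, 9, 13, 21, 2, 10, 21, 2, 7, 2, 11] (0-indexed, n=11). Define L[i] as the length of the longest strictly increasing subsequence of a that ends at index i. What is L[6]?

3

   i    0    1    2    3    4    5    6    7    8    9   10
a[i]   19    9   13   21    2   10   21    2    7    2   11
L[i]    1    1    2    3    1    2    3    1    2    1    3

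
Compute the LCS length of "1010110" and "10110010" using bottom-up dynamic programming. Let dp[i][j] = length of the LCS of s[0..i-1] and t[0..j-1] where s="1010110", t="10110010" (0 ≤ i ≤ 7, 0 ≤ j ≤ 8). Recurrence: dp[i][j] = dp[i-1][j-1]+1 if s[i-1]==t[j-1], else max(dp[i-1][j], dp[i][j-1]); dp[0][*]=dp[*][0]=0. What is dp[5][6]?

   ''  1  0  1  1  0  0  1  0
''  0  0  0  0  0  0  0  0  0
 1  0  1  1  1  1  1  1  1  1
 0  0  1  2  2  2  2  2  2  2
 1  0  1  2  3  3  3  3  3  3
 0  0  1  2  3  3  4  4  4  4
 1  0  1  2  3  4  4  4  5  5
 1  0  1  2  3  4  4  4  5  5
 0  0  1  2  3  4  5  5  5  6

4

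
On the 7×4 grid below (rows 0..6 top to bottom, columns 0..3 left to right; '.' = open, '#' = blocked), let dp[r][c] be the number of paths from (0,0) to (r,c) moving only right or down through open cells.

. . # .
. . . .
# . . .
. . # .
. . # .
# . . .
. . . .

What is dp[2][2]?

r\c   0   1   2   3
  0   1   1   0   0
  1   1   2   2   2
  2   0   2   4   6
  3   0   2   0   6
  4   0   2   0   6
  5   0   2   2   8
  6   0   2   4  12

4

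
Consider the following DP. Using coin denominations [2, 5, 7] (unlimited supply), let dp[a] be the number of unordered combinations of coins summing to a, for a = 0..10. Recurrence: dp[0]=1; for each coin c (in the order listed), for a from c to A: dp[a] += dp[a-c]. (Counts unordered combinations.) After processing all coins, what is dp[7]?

after  coin     0     1     2     3     4     5     6     7     8     9    10
          2     1     0     1     0     1     0     1     0     1     0     1
          5     1     0     1     0     1     1     1     1     1     1     2
          7     1     0     1     0     1     1     1     2     1     2     2

2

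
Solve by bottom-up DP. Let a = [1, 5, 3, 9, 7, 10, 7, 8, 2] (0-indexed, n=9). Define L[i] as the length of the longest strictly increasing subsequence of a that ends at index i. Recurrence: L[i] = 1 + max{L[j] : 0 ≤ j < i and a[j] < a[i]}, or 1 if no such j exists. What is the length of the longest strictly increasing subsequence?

4

   i    0    1    2    3    4    5    6    7    8
a[i]    1    5    3    9    7   10    7    8    2
L[i]    1    2    2    3    3    4    3    4    2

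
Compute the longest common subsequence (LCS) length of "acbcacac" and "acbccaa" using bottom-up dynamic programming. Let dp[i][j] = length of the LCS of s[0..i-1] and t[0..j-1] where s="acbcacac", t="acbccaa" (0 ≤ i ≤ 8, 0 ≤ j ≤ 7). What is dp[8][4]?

   ''  a  c  b  c  c  a  a
''  0  0  0  0  0  0  0  0
 a  0  1  1  1  1  1  1  1
 c  0  1  2  2  2  2  2  2
 b  0  1  2  3  3  3  3  3
 c  0  1  2  3  4  4  4  4
 a  0  1  2  3  4  4  5  5
 c  0  1  2  3  4  5  5  5
 a  0  1  2  3  4  5  6  6
 c  0  1  2  3  4  5  6  6

4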